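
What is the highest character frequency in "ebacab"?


Input: ebacab
Character counts:
  'a': 2
  'b': 2
  'c': 1
  'e': 1
Maximum frequency: 2

2


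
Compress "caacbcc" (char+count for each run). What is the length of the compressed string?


Input: caacbcc
Runs:
  'c' x 1 => "c1"
  'a' x 2 => "a2"
  'c' x 1 => "c1"
  'b' x 1 => "b1"
  'c' x 2 => "c2"
Compressed: "c1a2c1b1c2"
Compressed length: 10

10


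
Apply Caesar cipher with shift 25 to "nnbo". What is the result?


Caesar cipher: shift "nnbo" by 25
  'n' (pos 13) + 25 = pos 12 = 'm'
  'n' (pos 13) + 25 = pos 12 = 'm'
  'b' (pos 1) + 25 = pos 0 = 'a'
  'o' (pos 14) + 25 = pos 13 = 'n'
Result: mman

mman


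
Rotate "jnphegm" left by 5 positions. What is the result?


Input: "jnphegm", rotate left by 5
First 5 characters: "jnphe"
Remaining characters: "gm"
Concatenate remaining + first: "gm" + "jnphe" = "gmjnphe"

gmjnphe


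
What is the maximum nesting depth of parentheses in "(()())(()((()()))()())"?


Input: "(()())(()((()()))()())"
Tracking depth:
  Position 0 '(': depth becomes 1
  Position 1 '(': depth becomes 2
  Position 2 ')': depth becomes 1
  Position 3 '(': depth becomes 2
  Position 4 ')': depth becomes 1
  Position 5 ')': depth becomes 0
  Position 6 '(': depth becomes 1
  Position 7 '(': depth becomes 2
  Position 8 ')': depth becomes 1
  Position 9 '(': depth becomes 2
  Position 10 '(': depth becomes 3
  Position 11 '(': depth becomes 4
  Position 12 ')': depth becomes 3
  Position 13 '(': depth becomes 4
  Position 14 ')': depth becomes 3
  Position 15 ')': depth becomes 2
  Position 16 ')': depth becomes 1
  Position 17 '(': depth becomes 2
  Position 18 ')': depth becomes 1
  Position 19 '(': depth becomes 2
  Position 20 ')': depth becomes 1
  Position 21 ')': depth becomes 0
Maximum depth reached: 4

4


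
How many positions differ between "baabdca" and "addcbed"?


Comparing "baabdca" and "addcbed" position by position:
  Position 0: 'b' vs 'a' => DIFFER
  Position 1: 'a' vs 'd' => DIFFER
  Position 2: 'a' vs 'd' => DIFFER
  Position 3: 'b' vs 'c' => DIFFER
  Position 4: 'd' vs 'b' => DIFFER
  Position 5: 'c' vs 'e' => DIFFER
  Position 6: 'a' vs 'd' => DIFFER
Positions that differ: 7

7


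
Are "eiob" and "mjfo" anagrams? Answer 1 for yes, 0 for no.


Strings: "eiob", "mjfo"
Sorted first:  beio
Sorted second: fjmo
Differ at position 0: 'b' vs 'f' => not anagrams

0


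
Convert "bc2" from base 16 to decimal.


Input: "bc2" in base 16
Positional expansion:
  Digit 'b' (value 11) x 16^2 = 2816
  Digit 'c' (value 12) x 16^1 = 192
  Digit '2' (value 2) x 16^0 = 2
Sum = 3010

3010


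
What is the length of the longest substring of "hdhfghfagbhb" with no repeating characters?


Input: "hdhfghfagbhb"
Sliding window (track last position of each char):
  Position 0 ('h'): window [0,0] length 1 -- new best
  Position 1 ('d'): window [0,1] length 2 -- new best
  Position 2 ('h'): repeat (last at 0), move window start to 1
  Position 2 ('h'): window [1,2] length 2
  Position 3 ('f'): window [1,3] length 3 -- new best
  Position 4 ('g'): window [1,4] length 4 -- new best
  Position 5 ('h'): repeat (last at 2), move window start to 3
  Position 5 ('h'): window [3,5] length 3
  Position 6 ('f'): repeat (last at 3), move window start to 4
  Position 6 ('f'): window [4,6] length 3
  Position 7 ('a'): window [4,7] length 4
  Position 8 ('g'): repeat (last at 4), move window start to 5
  Position 8 ('g'): window [5,8] length 4
  Position 9 ('b'): window [5,9] length 5 -- new best
  Position 10 ('h'): repeat (last at 5), move window start to 6
  Position 10 ('h'): window [6,10] length 5
  Position 11 ('b'): repeat (last at 9), move window start to 10
  Position 11 ('b'): window [10,11] length 2
Longest substring with no repeats: "hfagb" with length 5

5


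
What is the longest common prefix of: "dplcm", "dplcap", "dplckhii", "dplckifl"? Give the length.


Words: dplcm, dplcap, dplckhii, dplckifl
  Position 0: all 'd' => match
  Position 1: all 'p' => match
  Position 2: all 'l' => match
  Position 3: all 'c' => match
  Position 4: ('m', 'a', 'k', 'k') => mismatch, stop
LCP = "dplc" (length 4)

4


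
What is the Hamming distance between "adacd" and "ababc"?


Comparing "adacd" and "ababc" position by position:
  Position 0: 'a' vs 'a' => same
  Position 1: 'd' vs 'b' => differ
  Position 2: 'a' vs 'a' => same
  Position 3: 'c' vs 'b' => differ
  Position 4: 'd' vs 'c' => differ
Total differences (Hamming distance): 3

3


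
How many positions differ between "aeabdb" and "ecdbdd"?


Comparing "aeabdb" and "ecdbdd" position by position:
  Position 0: 'a' vs 'e' => DIFFER
  Position 1: 'e' vs 'c' => DIFFER
  Position 2: 'a' vs 'd' => DIFFER
  Position 3: 'b' vs 'b' => same
  Position 4: 'd' vs 'd' => same
  Position 5: 'b' vs 'd' => DIFFER
Positions that differ: 4

4


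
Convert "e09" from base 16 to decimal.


Input: "e09" in base 16
Positional expansion:
  Digit 'e' (value 14) x 16^2 = 3584
  Digit '0' (value 0) x 16^1 = 0
  Digit '9' (value 9) x 16^0 = 9
Sum = 3593

3593


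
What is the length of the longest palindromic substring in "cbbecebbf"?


Input: "cbbecebbf"
Checking substrings for palindromes:
  [1:8] "bbecebb" (len 7) => palindrome
  [2:7] "beceb" (len 5) => palindrome
  [3:6] "ece" (len 3) => palindrome
  [1:3] "bb" (len 2) => palindrome
  [6:8] "bb" (len 2) => palindrome
Longest palindromic substring: "bbecebb" with length 7

7


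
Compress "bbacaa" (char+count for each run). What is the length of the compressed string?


Input: bbacaa
Runs:
  'b' x 2 => "b2"
  'a' x 1 => "a1"
  'c' x 1 => "c1"
  'a' x 2 => "a2"
Compressed: "b2a1c1a2"
Compressed length: 8

8


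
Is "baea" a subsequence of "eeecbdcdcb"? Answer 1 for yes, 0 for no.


Check if "baea" is a subsequence of "eeecbdcdcb"
Greedy scan:
  Position 0 ('e'): no match needed
  Position 1 ('e'): no match needed
  Position 2 ('e'): no match needed
  Position 3 ('c'): no match needed
  Position 4 ('b'): matches sub[0] = 'b'
  Position 5 ('d'): no match needed
  Position 6 ('c'): no match needed
  Position 7 ('d'): no match needed
  Position 8 ('c'): no match needed
  Position 9 ('b'): no match needed
Only matched 1/4 characters => not a subsequence

0


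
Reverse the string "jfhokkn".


Input: jfhokkn
Reading characters right to left:
  Position 6: 'n'
  Position 5: 'k'
  Position 4: 'k'
  Position 3: 'o'
  Position 2: 'h'
  Position 1: 'f'
  Position 0: 'j'
Reversed: nkkohfj

nkkohfj


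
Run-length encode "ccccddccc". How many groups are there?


Input: ccccddccc
Scanning for consecutive runs:
  Group 1: 'c' x 4 (positions 0-3)
  Group 2: 'd' x 2 (positions 4-5)
  Group 3: 'c' x 3 (positions 6-8)
Total groups: 3

3


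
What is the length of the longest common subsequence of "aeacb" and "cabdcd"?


LCS of "aeacb" and "cabdcd"
DP table:
           c    a    b    d    c    d
      0    0    0    0    0    0    0
  a   0    0    1    1    1    1    1
  e   0    0    1    1    1    1    1
  a   0    0    1    1    1    1    1
  c   0    1    1    1    1    2    2
  b   0    1    1    2    2    2    2
LCS length = dp[5][6] = 2

2


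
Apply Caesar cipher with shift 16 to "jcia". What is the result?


Caesar cipher: shift "jcia" by 16
  'j' (pos 9) + 16 = pos 25 = 'z'
  'c' (pos 2) + 16 = pos 18 = 's'
  'i' (pos 8) + 16 = pos 24 = 'y'
  'a' (pos 0) + 16 = pos 16 = 'q'
Result: zsyq

zsyq


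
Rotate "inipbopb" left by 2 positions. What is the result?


Input: "inipbopb", rotate left by 2
First 2 characters: "in"
Remaining characters: "ipbopb"
Concatenate remaining + first: "ipbopb" + "in" = "ipbopbin"

ipbopbin


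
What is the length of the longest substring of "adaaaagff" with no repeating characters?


Input: "adaaaagff"
Sliding window (track last position of each char):
  Position 0 ('a'): window [0,0] length 1 -- new best
  Position 1 ('d'): window [0,1] length 2 -- new best
  Position 2 ('a'): repeat (last at 0), move window start to 1
  Position 2 ('a'): window [1,2] length 2
  Position 3 ('a'): repeat (last at 2), move window start to 3
  Position 3 ('a'): window [3,3] length 1
  Position 4 ('a'): repeat (last at 3), move window start to 4
  Position 4 ('a'): window [4,4] length 1
  Position 5 ('a'): repeat (last at 4), move window start to 5
  Position 5 ('a'): window [5,5] length 1
  Position 6 ('g'): window [5,6] length 2
  Position 7 ('f'): window [5,7] length 3 -- new best
  Position 8 ('f'): repeat (last at 7), move window start to 8
  Position 8 ('f'): window [8,8] length 1
Longest substring with no repeats: "agf" with length 3

3


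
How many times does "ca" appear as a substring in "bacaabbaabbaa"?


Searching for "ca" in "bacaabbaabbaa"
Scanning each position:
  Position 0: "ba" => no
  Position 1: "ac" => no
  Position 2: "ca" => MATCH
  Position 3: "aa" => no
  Position 4: "ab" => no
  Position 5: "bb" => no
  Position 6: "ba" => no
  Position 7: "aa" => no
  Position 8: "ab" => no
  Position 9: "bb" => no
  Position 10: "ba" => no
  Position 11: "aa" => no
Total occurrences: 1

1


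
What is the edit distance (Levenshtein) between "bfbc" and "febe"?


Computing edit distance: "bfbc" -> "febe"
DP table:
           f    e    b    e
      0    1    2    3    4
  b   1    1    2    2    3
  f   2    1    2    3    3
  b   3    2    2    2    3
  c   4    3    3    3    3
Edit distance = dp[4][4] = 3

3


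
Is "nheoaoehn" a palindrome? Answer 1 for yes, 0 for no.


Input: nheoaoehn
Reversed: nheoaoehn
  Compare pos 0 ('n') with pos 8 ('n'): match
  Compare pos 1 ('h') with pos 7 ('h'): match
  Compare pos 2 ('e') with pos 6 ('e'): match
  Compare pos 3 ('o') with pos 5 ('o'): match
Result: palindrome

1


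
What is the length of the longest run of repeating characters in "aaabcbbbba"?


Input: "aaabcbbbba"
Scanning for longest run:
  Position 1 ('a'): continues run of 'a', length=2
  Position 2 ('a'): continues run of 'a', length=3
  Position 3 ('b'): new char, reset run to 1
  Position 4 ('c'): new char, reset run to 1
  Position 5 ('b'): new char, reset run to 1
  Position 6 ('b'): continues run of 'b', length=2
  Position 7 ('b'): continues run of 'b', length=3
  Position 8 ('b'): continues run of 'b', length=4
  Position 9 ('a'): new char, reset run to 1
Longest run: 'b' with length 4

4


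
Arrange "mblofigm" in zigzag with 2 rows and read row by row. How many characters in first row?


Zigzag "mblofigm" into 2 rows:
Placing characters:
  'm' => row 0
  'b' => row 1
  'l' => row 0
  'o' => row 1
  'f' => row 0
  'i' => row 1
  'g' => row 0
  'm' => row 1
Rows:
  Row 0: "mlfg"
  Row 1: "boim"
First row length: 4

4


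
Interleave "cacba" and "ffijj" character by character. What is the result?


Interleaving "cacba" and "ffijj":
  Position 0: 'c' from first, 'f' from second => "cf"
  Position 1: 'a' from first, 'f' from second => "af"
  Position 2: 'c' from first, 'i' from second => "ci"
  Position 3: 'b' from first, 'j' from second => "bj"
  Position 4: 'a' from first, 'j' from second => "aj"
Result: cfafcibjaj

cfafcibjaj


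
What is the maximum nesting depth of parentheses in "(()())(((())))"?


Input: "(()())(((())))"
Tracking depth:
  Position 0 '(': depth becomes 1
  Position 1 '(': depth becomes 2
  Position 2 ')': depth becomes 1
  Position 3 '(': depth becomes 2
  Position 4 ')': depth becomes 1
  Position 5 ')': depth becomes 0
  Position 6 '(': depth becomes 1
  Position 7 '(': depth becomes 2
  Position 8 '(': depth becomes 3
  Position 9 '(': depth becomes 4
  Position 10 ')': depth becomes 3
  Position 11 ')': depth becomes 2
  Position 12 ')': depth becomes 1
  Position 13 ')': depth becomes 0
Maximum depth reached: 4

4


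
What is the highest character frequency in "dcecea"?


Input: dcecea
Character counts:
  'a': 1
  'c': 2
  'd': 1
  'e': 2
Maximum frequency: 2

2


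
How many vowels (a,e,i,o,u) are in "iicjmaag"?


Input: iicjmaag
Checking each character:
  'i' at position 0: vowel (running total: 1)
  'i' at position 1: vowel (running total: 2)
  'c' at position 2: consonant
  'j' at position 3: consonant
  'm' at position 4: consonant
  'a' at position 5: vowel (running total: 3)
  'a' at position 6: vowel (running total: 4)
  'g' at position 7: consonant
Total vowels: 4

4


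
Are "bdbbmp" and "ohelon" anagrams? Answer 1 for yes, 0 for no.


Strings: "bdbbmp", "ohelon"
Sorted first:  bbbdmp
Sorted second: ehlnoo
Differ at position 0: 'b' vs 'e' => not anagrams

0


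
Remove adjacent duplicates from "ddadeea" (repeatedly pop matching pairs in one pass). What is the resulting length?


Input: ddadeea
Stack-based adjacent duplicate removal:
  Read 'd': push. Stack: d
  Read 'd': matches stack top 'd' => pop. Stack: (empty)
  Read 'a': push. Stack: a
  Read 'd': push. Stack: ad
  Read 'e': push. Stack: ade
  Read 'e': matches stack top 'e' => pop. Stack: ad
  Read 'a': push. Stack: ada
Final stack: "ada" (length 3)

3


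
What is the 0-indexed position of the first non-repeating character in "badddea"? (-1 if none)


Input: badddea
Character frequencies:
  'a': 2
  'b': 1
  'd': 3
  'e': 1
Scanning left to right for freq == 1:
  Position 0 ('b'): unique! => answer = 0

0


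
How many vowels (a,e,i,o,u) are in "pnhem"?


Input: pnhem
Checking each character:
  'p' at position 0: consonant
  'n' at position 1: consonant
  'h' at position 2: consonant
  'e' at position 3: vowel (running total: 1)
  'm' at position 4: consonant
Total vowels: 1

1


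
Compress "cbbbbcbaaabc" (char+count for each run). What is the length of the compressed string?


Input: cbbbbcbaaabc
Runs:
  'c' x 1 => "c1"
  'b' x 4 => "b4"
  'c' x 1 => "c1"
  'b' x 1 => "b1"
  'a' x 3 => "a3"
  'b' x 1 => "b1"
  'c' x 1 => "c1"
Compressed: "c1b4c1b1a3b1c1"
Compressed length: 14

14


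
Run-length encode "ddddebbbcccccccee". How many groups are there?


Input: ddddebbbcccccccee
Scanning for consecutive runs:
  Group 1: 'd' x 4 (positions 0-3)
  Group 2: 'e' x 1 (positions 4-4)
  Group 3: 'b' x 3 (positions 5-7)
  Group 4: 'c' x 7 (positions 8-14)
  Group 5: 'e' x 2 (positions 15-16)
Total groups: 5

5


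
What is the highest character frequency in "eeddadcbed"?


Input: eeddadcbed
Character counts:
  'a': 1
  'b': 1
  'c': 1
  'd': 4
  'e': 3
Maximum frequency: 4

4


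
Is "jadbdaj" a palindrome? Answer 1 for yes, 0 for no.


Input: jadbdaj
Reversed: jadbdaj
  Compare pos 0 ('j') with pos 6 ('j'): match
  Compare pos 1 ('a') with pos 5 ('a'): match
  Compare pos 2 ('d') with pos 4 ('d'): match
Result: palindrome

1


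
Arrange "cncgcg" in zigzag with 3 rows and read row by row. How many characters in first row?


Zigzag "cncgcg" into 3 rows:
Placing characters:
  'c' => row 0
  'n' => row 1
  'c' => row 2
  'g' => row 1
  'c' => row 0
  'g' => row 1
Rows:
  Row 0: "cc"
  Row 1: "ngg"
  Row 2: "c"
First row length: 2

2


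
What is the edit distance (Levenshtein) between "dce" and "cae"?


Computing edit distance: "dce" -> "cae"
DP table:
           c    a    e
      0    1    2    3
  d   1    1    2    3
  c   2    1    2    3
  e   3    2    2    2
Edit distance = dp[3][3] = 2

2


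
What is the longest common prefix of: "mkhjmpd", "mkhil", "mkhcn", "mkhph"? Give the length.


Words: mkhjmpd, mkhil, mkhcn, mkhph
  Position 0: all 'm' => match
  Position 1: all 'k' => match
  Position 2: all 'h' => match
  Position 3: ('j', 'i', 'c', 'p') => mismatch, stop
LCP = "mkh" (length 3)

3


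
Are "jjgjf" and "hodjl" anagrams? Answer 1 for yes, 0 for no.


Strings: "jjgjf", "hodjl"
Sorted first:  fgjjj
Sorted second: dhjlo
Differ at position 0: 'f' vs 'd' => not anagrams

0


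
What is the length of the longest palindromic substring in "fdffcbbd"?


Input: "fdffcbbd"
Checking substrings for palindromes:
  [0:3] "fdf" (len 3) => palindrome
  [2:4] "ff" (len 2) => palindrome
  [5:7] "bb" (len 2) => palindrome
Longest palindromic substring: "fdf" with length 3

3


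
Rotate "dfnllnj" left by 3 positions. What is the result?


Input: "dfnllnj", rotate left by 3
First 3 characters: "dfn"
Remaining characters: "llnj"
Concatenate remaining + first: "llnj" + "dfn" = "llnjdfn"

llnjdfn


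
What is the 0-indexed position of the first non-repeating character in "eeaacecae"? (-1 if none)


Input: eeaacecae
Character frequencies:
  'a': 3
  'c': 2
  'e': 4
Scanning left to right for freq == 1:
  Position 0 ('e'): freq=4, skip
  Position 1 ('e'): freq=4, skip
  Position 2 ('a'): freq=3, skip
  Position 3 ('a'): freq=3, skip
  Position 4 ('c'): freq=2, skip
  Position 5 ('e'): freq=4, skip
  Position 6 ('c'): freq=2, skip
  Position 7 ('a'): freq=3, skip
  Position 8 ('e'): freq=4, skip
  No unique character found => answer = -1

-1


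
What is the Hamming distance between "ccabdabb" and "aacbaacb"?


Comparing "ccabdabb" and "aacbaacb" position by position:
  Position 0: 'c' vs 'a' => differ
  Position 1: 'c' vs 'a' => differ
  Position 2: 'a' vs 'c' => differ
  Position 3: 'b' vs 'b' => same
  Position 4: 'd' vs 'a' => differ
  Position 5: 'a' vs 'a' => same
  Position 6: 'b' vs 'c' => differ
  Position 7: 'b' vs 'b' => same
Total differences (Hamming distance): 5

5


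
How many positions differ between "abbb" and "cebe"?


Comparing "abbb" and "cebe" position by position:
  Position 0: 'a' vs 'c' => DIFFER
  Position 1: 'b' vs 'e' => DIFFER
  Position 2: 'b' vs 'b' => same
  Position 3: 'b' vs 'e' => DIFFER
Positions that differ: 3

3


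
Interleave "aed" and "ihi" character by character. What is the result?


Interleaving "aed" and "ihi":
  Position 0: 'a' from first, 'i' from second => "ai"
  Position 1: 'e' from first, 'h' from second => "eh"
  Position 2: 'd' from first, 'i' from second => "di"
Result: aiehdi

aiehdi


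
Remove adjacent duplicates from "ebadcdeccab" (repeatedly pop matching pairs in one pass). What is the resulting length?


Input: ebadcdeccab
Stack-based adjacent duplicate removal:
  Read 'e': push. Stack: e
  Read 'b': push. Stack: eb
  Read 'a': push. Stack: eba
  Read 'd': push. Stack: ebad
  Read 'c': push. Stack: ebadc
  Read 'd': push. Stack: ebadcd
  Read 'e': push. Stack: ebadcde
  Read 'c': push. Stack: ebadcdec
  Read 'c': matches stack top 'c' => pop. Stack: ebadcde
  Read 'a': push. Stack: ebadcdea
  Read 'b': push. Stack: ebadcdeab
Final stack: "ebadcdeab" (length 9)

9


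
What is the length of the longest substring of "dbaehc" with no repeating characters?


Input: "dbaehc"
Sliding window (track last position of each char):
  Position 0 ('d'): window [0,0] length 1 -- new best
  Position 1 ('b'): window [0,1] length 2 -- new best
  Position 2 ('a'): window [0,2] length 3 -- new best
  Position 3 ('e'): window [0,3] length 4 -- new best
  Position 4 ('h'): window [0,4] length 5 -- new best
  Position 5 ('c'): window [0,5] length 6 -- new best
Longest substring with no repeats: "dbaehc" with length 6

6


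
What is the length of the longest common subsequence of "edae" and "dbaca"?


LCS of "edae" and "dbaca"
DP table:
           d    b    a    c    a
      0    0    0    0    0    0
  e   0    0    0    0    0    0
  d   0    1    1    1    1    1
  a   0    1    1    2    2    2
  e   0    1    1    2    2    2
LCS length = dp[4][5] = 2

2


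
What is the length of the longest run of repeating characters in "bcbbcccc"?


Input: "bcbbcccc"
Scanning for longest run:
  Position 1 ('c'): new char, reset run to 1
  Position 2 ('b'): new char, reset run to 1
  Position 3 ('b'): continues run of 'b', length=2
  Position 4 ('c'): new char, reset run to 1
  Position 5 ('c'): continues run of 'c', length=2
  Position 6 ('c'): continues run of 'c', length=3
  Position 7 ('c'): continues run of 'c', length=4
Longest run: 'c' with length 4

4


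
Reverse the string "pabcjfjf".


Input: pabcjfjf
Reading characters right to left:
  Position 7: 'f'
  Position 6: 'j'
  Position 5: 'f'
  Position 4: 'j'
  Position 3: 'c'
  Position 2: 'b'
  Position 1: 'a'
  Position 0: 'p'
Reversed: fjfjcbap

fjfjcbap


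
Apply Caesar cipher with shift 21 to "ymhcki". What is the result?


Caesar cipher: shift "ymhcki" by 21
  'y' (pos 24) + 21 = pos 19 = 't'
  'm' (pos 12) + 21 = pos 7 = 'h'
  'h' (pos 7) + 21 = pos 2 = 'c'
  'c' (pos 2) + 21 = pos 23 = 'x'
  'k' (pos 10) + 21 = pos 5 = 'f'
  'i' (pos 8) + 21 = pos 3 = 'd'
Result: thcxfd

thcxfd


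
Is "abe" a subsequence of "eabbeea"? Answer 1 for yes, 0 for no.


Check if "abe" is a subsequence of "eabbeea"
Greedy scan:
  Position 0 ('e'): no match needed
  Position 1 ('a'): matches sub[0] = 'a'
  Position 2 ('b'): matches sub[1] = 'b'
  Position 3 ('b'): no match needed
  Position 4 ('e'): matches sub[2] = 'e'
  Position 5 ('e'): no match needed
  Position 6 ('a'): no match needed
All 3 characters matched => is a subsequence

1


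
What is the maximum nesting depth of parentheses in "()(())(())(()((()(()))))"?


Input: "()(())(())(()((()(()))))"
Tracking depth:
  Position 0 '(': depth becomes 1
  Position 1 ')': depth becomes 0
  Position 2 '(': depth becomes 1
  Position 3 '(': depth becomes 2
  Position 4 ')': depth becomes 1
  Position 5 ')': depth becomes 0
  Position 6 '(': depth becomes 1
  Position 7 '(': depth becomes 2
  Position 8 ')': depth becomes 1
  Position 9 ')': depth becomes 0
  Position 10 '(': depth becomes 1
  Position 11 '(': depth becomes 2
  Position 12 ')': depth becomes 1
  Position 13 '(': depth becomes 2
  Position 14 '(': depth becomes 3
  Position 15 '(': depth becomes 4
  Position 16 ')': depth becomes 3
  Position 17 '(': depth becomes 4
  Position 18 '(': depth becomes 5
  Position 19 ')': depth becomes 4
  Position 20 ')': depth becomes 3
  Position 21 ')': depth becomes 2
  Position 22 ')': depth becomes 1
  Position 23 ')': depth becomes 0
Maximum depth reached: 5

5


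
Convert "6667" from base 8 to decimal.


Input: "6667" in base 8
Positional expansion:
  Digit '6' (value 6) x 8^3 = 3072
  Digit '6' (value 6) x 8^2 = 384
  Digit '6' (value 6) x 8^1 = 48
  Digit '7' (value 7) x 8^0 = 7
Sum = 3511

3511


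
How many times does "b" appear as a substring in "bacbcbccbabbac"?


Searching for "b" in "bacbcbccbabbac"
Scanning each position:
  Position 0: "b" => MATCH
  Position 1: "a" => no
  Position 2: "c" => no
  Position 3: "b" => MATCH
  Position 4: "c" => no
  Position 5: "b" => MATCH
  Position 6: "c" => no
  Position 7: "c" => no
  Position 8: "b" => MATCH
  Position 9: "a" => no
  Position 10: "b" => MATCH
  Position 11: "b" => MATCH
  Position 12: "a" => no
  Position 13: "c" => no
Total occurrences: 6

6


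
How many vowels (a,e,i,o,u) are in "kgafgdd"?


Input: kgafgdd
Checking each character:
  'k' at position 0: consonant
  'g' at position 1: consonant
  'a' at position 2: vowel (running total: 1)
  'f' at position 3: consonant
  'g' at position 4: consonant
  'd' at position 5: consonant
  'd' at position 6: consonant
Total vowels: 1

1


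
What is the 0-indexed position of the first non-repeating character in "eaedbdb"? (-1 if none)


Input: eaedbdb
Character frequencies:
  'a': 1
  'b': 2
  'd': 2
  'e': 2
Scanning left to right for freq == 1:
  Position 0 ('e'): freq=2, skip
  Position 1 ('a'): unique! => answer = 1

1


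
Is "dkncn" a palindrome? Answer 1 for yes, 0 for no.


Input: dkncn
Reversed: ncnkd
  Compare pos 0 ('d') with pos 4 ('n'): MISMATCH
  Compare pos 1 ('k') with pos 3 ('c'): MISMATCH
Result: not a palindrome

0


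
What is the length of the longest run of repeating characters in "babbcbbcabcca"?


Input: "babbcbbcabcca"
Scanning for longest run:
  Position 1 ('a'): new char, reset run to 1
  Position 2 ('b'): new char, reset run to 1
  Position 3 ('b'): continues run of 'b', length=2
  Position 4 ('c'): new char, reset run to 1
  Position 5 ('b'): new char, reset run to 1
  Position 6 ('b'): continues run of 'b', length=2
  Position 7 ('c'): new char, reset run to 1
  Position 8 ('a'): new char, reset run to 1
  Position 9 ('b'): new char, reset run to 1
  Position 10 ('c'): new char, reset run to 1
  Position 11 ('c'): continues run of 'c', length=2
  Position 12 ('a'): new char, reset run to 1
Longest run: 'b' with length 2

2


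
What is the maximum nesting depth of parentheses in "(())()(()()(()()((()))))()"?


Input: "(())()(()()(()()((()))))()"
Tracking depth:
  Position 0 '(': depth becomes 1
  Position 1 '(': depth becomes 2
  Position 2 ')': depth becomes 1
  Position 3 ')': depth becomes 0
  Position 4 '(': depth becomes 1
  Position 5 ')': depth becomes 0
  Position 6 '(': depth becomes 1
  Position 7 '(': depth becomes 2
  Position 8 ')': depth becomes 1
  Position 9 '(': depth becomes 2
  Position 10 ')': depth becomes 1
  Position 11 '(': depth becomes 2
  Position 12 '(': depth becomes 3
  Position 13 ')': depth becomes 2
  Position 14 '(': depth becomes 3
  Position 15 ')': depth becomes 2
  Position 16 '(': depth becomes 3
  Position 17 '(': depth becomes 4
  Position 18 '(': depth becomes 5
  Position 19 ')': depth becomes 4
  Position 20 ')': depth becomes 3
  Position 21 ')': depth becomes 2
  Position 22 ')': depth becomes 1
  Position 23 ')': depth becomes 0
  Position 24 '(': depth becomes 1
  Position 25 ')': depth becomes 0
Maximum depth reached: 5

5


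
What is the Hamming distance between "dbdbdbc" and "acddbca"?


Comparing "dbdbdbc" and "acddbca" position by position:
  Position 0: 'd' vs 'a' => differ
  Position 1: 'b' vs 'c' => differ
  Position 2: 'd' vs 'd' => same
  Position 3: 'b' vs 'd' => differ
  Position 4: 'd' vs 'b' => differ
  Position 5: 'b' vs 'c' => differ
  Position 6: 'c' vs 'a' => differ
Total differences (Hamming distance): 6

6


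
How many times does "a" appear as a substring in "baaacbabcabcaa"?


Searching for "a" in "baaacbabcabcaa"
Scanning each position:
  Position 0: "b" => no
  Position 1: "a" => MATCH
  Position 2: "a" => MATCH
  Position 3: "a" => MATCH
  Position 4: "c" => no
  Position 5: "b" => no
  Position 6: "a" => MATCH
  Position 7: "b" => no
  Position 8: "c" => no
  Position 9: "a" => MATCH
  Position 10: "b" => no
  Position 11: "c" => no
  Position 12: "a" => MATCH
  Position 13: "a" => MATCH
Total occurrences: 7

7


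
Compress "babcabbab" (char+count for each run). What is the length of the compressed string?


Input: babcabbab
Runs:
  'b' x 1 => "b1"
  'a' x 1 => "a1"
  'b' x 1 => "b1"
  'c' x 1 => "c1"
  'a' x 1 => "a1"
  'b' x 2 => "b2"
  'a' x 1 => "a1"
  'b' x 1 => "b1"
Compressed: "b1a1b1c1a1b2a1b1"
Compressed length: 16

16


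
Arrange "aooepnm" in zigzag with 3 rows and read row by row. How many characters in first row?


Zigzag "aooepnm" into 3 rows:
Placing characters:
  'a' => row 0
  'o' => row 1
  'o' => row 2
  'e' => row 1
  'p' => row 0
  'n' => row 1
  'm' => row 2
Rows:
  Row 0: "ap"
  Row 1: "oen"
  Row 2: "om"
First row length: 2

2


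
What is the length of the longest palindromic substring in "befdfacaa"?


Input: "befdfacaa"
Checking substrings for palindromes:
  [2:5] "fdf" (len 3) => palindrome
  [5:8] "aca" (len 3) => palindrome
  [7:9] "aa" (len 2) => palindrome
Longest palindromic substring: "fdf" with length 3

3


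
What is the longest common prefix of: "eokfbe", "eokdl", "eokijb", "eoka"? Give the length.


Words: eokfbe, eokdl, eokijb, eoka
  Position 0: all 'e' => match
  Position 1: all 'o' => match
  Position 2: all 'k' => match
  Position 3: ('f', 'd', 'i', 'a') => mismatch, stop
LCP = "eok" (length 3)

3


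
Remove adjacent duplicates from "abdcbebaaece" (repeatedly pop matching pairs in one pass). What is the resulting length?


Input: abdcbebaaece
Stack-based adjacent duplicate removal:
  Read 'a': push. Stack: a
  Read 'b': push. Stack: ab
  Read 'd': push. Stack: abd
  Read 'c': push. Stack: abdc
  Read 'b': push. Stack: abdcb
  Read 'e': push. Stack: abdcbe
  Read 'b': push. Stack: abdcbeb
  Read 'a': push. Stack: abdcbeba
  Read 'a': matches stack top 'a' => pop. Stack: abdcbeb
  Read 'e': push. Stack: abdcbebe
  Read 'c': push. Stack: abdcbebec
  Read 'e': push. Stack: abdcbebece
Final stack: "abdcbebece" (length 10)

10


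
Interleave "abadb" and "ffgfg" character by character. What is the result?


Interleaving "abadb" and "ffgfg":
  Position 0: 'a' from first, 'f' from second => "af"
  Position 1: 'b' from first, 'f' from second => "bf"
  Position 2: 'a' from first, 'g' from second => "ag"
  Position 3: 'd' from first, 'f' from second => "df"
  Position 4: 'b' from first, 'g' from second => "bg"
Result: afbfagdfbg

afbfagdfbg


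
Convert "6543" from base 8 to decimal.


Input: "6543" in base 8
Positional expansion:
  Digit '6' (value 6) x 8^3 = 3072
  Digit '5' (value 5) x 8^2 = 320
  Digit '4' (value 4) x 8^1 = 32
  Digit '3' (value 3) x 8^0 = 3
Sum = 3427

3427


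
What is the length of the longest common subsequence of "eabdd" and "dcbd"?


LCS of "eabdd" and "dcbd"
DP table:
           d    c    b    d
      0    0    0    0    0
  e   0    0    0    0    0
  a   0    0    0    0    0
  b   0    0    0    1    1
  d   0    1    1    1    2
  d   0    1    1    1    2
LCS length = dp[5][4] = 2

2


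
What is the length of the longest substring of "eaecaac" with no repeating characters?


Input: "eaecaac"
Sliding window (track last position of each char):
  Position 0 ('e'): window [0,0] length 1 -- new best
  Position 1 ('a'): window [0,1] length 2 -- new best
  Position 2 ('e'): repeat (last at 0), move window start to 1
  Position 2 ('e'): window [1,2] length 2
  Position 3 ('c'): window [1,3] length 3 -- new best
  Position 4 ('a'): repeat (last at 1), move window start to 2
  Position 4 ('a'): window [2,4] length 3
  Position 5 ('a'): repeat (last at 4), move window start to 5
  Position 5 ('a'): window [5,5] length 1
  Position 6 ('c'): window [5,6] length 2
Longest substring with no repeats: "aec" with length 3

3


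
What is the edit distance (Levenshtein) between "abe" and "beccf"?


Computing edit distance: "abe" -> "beccf"
DP table:
           b    e    c    c    f
      0    1    2    3    4    5
  a   1    1    2    3    4    5
  b   2    1    2    3    4    5
  e   3    2    1    2    3    4
Edit distance = dp[3][5] = 4

4


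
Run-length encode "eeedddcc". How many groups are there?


Input: eeedddcc
Scanning for consecutive runs:
  Group 1: 'e' x 3 (positions 0-2)
  Group 2: 'd' x 3 (positions 3-5)
  Group 3: 'c' x 2 (positions 6-7)
Total groups: 3

3


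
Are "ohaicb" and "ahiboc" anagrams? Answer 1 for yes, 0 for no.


Strings: "ohaicb", "ahiboc"
Sorted first:  abchio
Sorted second: abchio
Sorted forms match => anagrams

1


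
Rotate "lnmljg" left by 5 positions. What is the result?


Input: "lnmljg", rotate left by 5
First 5 characters: "lnmlj"
Remaining characters: "g"
Concatenate remaining + first: "g" + "lnmlj" = "glnmlj"

glnmlj


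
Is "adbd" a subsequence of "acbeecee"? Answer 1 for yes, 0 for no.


Check if "adbd" is a subsequence of "acbeecee"
Greedy scan:
  Position 0 ('a'): matches sub[0] = 'a'
  Position 1 ('c'): no match needed
  Position 2 ('b'): no match needed
  Position 3 ('e'): no match needed
  Position 4 ('e'): no match needed
  Position 5 ('c'): no match needed
  Position 6 ('e'): no match needed
  Position 7 ('e'): no match needed
Only matched 1/4 characters => not a subsequence

0


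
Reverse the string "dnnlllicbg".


Input: dnnlllicbg
Reading characters right to left:
  Position 9: 'g'
  Position 8: 'b'
  Position 7: 'c'
  Position 6: 'i'
  Position 5: 'l'
  Position 4: 'l'
  Position 3: 'l'
  Position 2: 'n'
  Position 1: 'n'
  Position 0: 'd'
Reversed: gbcilllnnd

gbcilllnnd


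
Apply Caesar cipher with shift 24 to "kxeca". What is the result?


Caesar cipher: shift "kxeca" by 24
  'k' (pos 10) + 24 = pos 8 = 'i'
  'x' (pos 23) + 24 = pos 21 = 'v'
  'e' (pos 4) + 24 = pos 2 = 'c'
  'c' (pos 2) + 24 = pos 0 = 'a'
  'a' (pos 0) + 24 = pos 24 = 'y'
Result: ivcay

ivcay


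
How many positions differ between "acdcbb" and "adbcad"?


Comparing "acdcbb" and "adbcad" position by position:
  Position 0: 'a' vs 'a' => same
  Position 1: 'c' vs 'd' => DIFFER
  Position 2: 'd' vs 'b' => DIFFER
  Position 3: 'c' vs 'c' => same
  Position 4: 'b' vs 'a' => DIFFER
  Position 5: 'b' vs 'd' => DIFFER
Positions that differ: 4

4


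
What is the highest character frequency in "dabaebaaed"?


Input: dabaebaaed
Character counts:
  'a': 4
  'b': 2
  'd': 2
  'e': 2
Maximum frequency: 4

4


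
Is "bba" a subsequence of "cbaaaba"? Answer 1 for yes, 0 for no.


Check if "bba" is a subsequence of "cbaaaba"
Greedy scan:
  Position 0 ('c'): no match needed
  Position 1 ('b'): matches sub[0] = 'b'
  Position 2 ('a'): no match needed
  Position 3 ('a'): no match needed
  Position 4 ('a'): no match needed
  Position 5 ('b'): matches sub[1] = 'b'
  Position 6 ('a'): matches sub[2] = 'a'
All 3 characters matched => is a subsequence

1


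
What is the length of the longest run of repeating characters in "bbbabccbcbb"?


Input: "bbbabccbcbb"
Scanning for longest run:
  Position 1 ('b'): continues run of 'b', length=2
  Position 2 ('b'): continues run of 'b', length=3
  Position 3 ('a'): new char, reset run to 1
  Position 4 ('b'): new char, reset run to 1
  Position 5 ('c'): new char, reset run to 1
  Position 6 ('c'): continues run of 'c', length=2
  Position 7 ('b'): new char, reset run to 1
  Position 8 ('c'): new char, reset run to 1
  Position 9 ('b'): new char, reset run to 1
  Position 10 ('b'): continues run of 'b', length=2
Longest run: 'b' with length 3

3


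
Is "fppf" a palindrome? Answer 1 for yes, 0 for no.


Input: fppf
Reversed: fppf
  Compare pos 0 ('f') with pos 3 ('f'): match
  Compare pos 1 ('p') with pos 2 ('p'): match
Result: palindrome

1


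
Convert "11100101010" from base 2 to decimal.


Input: "11100101010" in base 2
Positional expansion:
  Digit '1' (value 1) x 2^10 = 1024
  Digit '1' (value 1) x 2^9 = 512
  Digit '1' (value 1) x 2^8 = 256
  Digit '0' (value 0) x 2^7 = 0
  Digit '0' (value 0) x 2^6 = 0
  Digit '1' (value 1) x 2^5 = 32
  Digit '0' (value 0) x 2^4 = 0
  Digit '1' (value 1) x 2^3 = 8
  Digit '0' (value 0) x 2^2 = 0
  Digit '1' (value 1) x 2^1 = 2
  Digit '0' (value 0) x 2^0 = 0
Sum = 1834

1834


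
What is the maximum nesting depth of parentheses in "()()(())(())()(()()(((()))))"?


Input: "()()(())(())()(()()(((()))))"
Tracking depth:
  Position 0 '(': depth becomes 1
  Position 1 ')': depth becomes 0
  Position 2 '(': depth becomes 1
  Position 3 ')': depth becomes 0
  Position 4 '(': depth becomes 1
  Position 5 '(': depth becomes 2
  Position 6 ')': depth becomes 1
  Position 7 ')': depth becomes 0
  Position 8 '(': depth becomes 1
  Position 9 '(': depth becomes 2
  Position 10 ')': depth becomes 1
  Position 11 ')': depth becomes 0
  Position 12 '(': depth becomes 1
  Position 13 ')': depth becomes 0
  Position 14 '(': depth becomes 1
  Position 15 '(': depth becomes 2
  Position 16 ')': depth becomes 1
  Position 17 '(': depth becomes 2
  Position 18 ')': depth becomes 1
  Position 19 '(': depth becomes 2
  Position 20 '(': depth becomes 3
  Position 21 '(': depth becomes 4
  Position 22 '(': depth becomes 5
  Position 23 ')': depth becomes 4
  Position 24 ')': depth becomes 3
  Position 25 ')': depth becomes 2
  Position 26 ')': depth becomes 1
  Position 27 ')': depth becomes 0
Maximum depth reached: 5

5


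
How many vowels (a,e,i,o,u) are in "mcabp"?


Input: mcabp
Checking each character:
  'm' at position 0: consonant
  'c' at position 1: consonant
  'a' at position 2: vowel (running total: 1)
  'b' at position 3: consonant
  'p' at position 4: consonant
Total vowels: 1

1


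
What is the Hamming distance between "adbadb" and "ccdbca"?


Comparing "adbadb" and "ccdbca" position by position:
  Position 0: 'a' vs 'c' => differ
  Position 1: 'd' vs 'c' => differ
  Position 2: 'b' vs 'd' => differ
  Position 3: 'a' vs 'b' => differ
  Position 4: 'd' vs 'c' => differ
  Position 5: 'b' vs 'a' => differ
Total differences (Hamming distance): 6

6


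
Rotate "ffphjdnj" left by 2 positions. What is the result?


Input: "ffphjdnj", rotate left by 2
First 2 characters: "ff"
Remaining characters: "phjdnj"
Concatenate remaining + first: "phjdnj" + "ff" = "phjdnjff"

phjdnjff


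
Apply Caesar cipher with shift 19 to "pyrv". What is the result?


Caesar cipher: shift "pyrv" by 19
  'p' (pos 15) + 19 = pos 8 = 'i'
  'y' (pos 24) + 19 = pos 17 = 'r'
  'r' (pos 17) + 19 = pos 10 = 'k'
  'v' (pos 21) + 19 = pos 14 = 'o'
Result: irko

irko


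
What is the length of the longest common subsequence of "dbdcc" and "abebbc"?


LCS of "dbdcc" and "abebbc"
DP table:
           a    b    e    b    b    c
      0    0    0    0    0    0    0
  d   0    0    0    0    0    0    0
  b   0    0    1    1    1    1    1
  d   0    0    1    1    1    1    1
  c   0    0    1    1    1    1    2
  c   0    0    1    1    1    1    2
LCS length = dp[5][6] = 2

2


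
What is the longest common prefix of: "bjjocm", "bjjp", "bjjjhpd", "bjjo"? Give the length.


Words: bjjocm, bjjp, bjjjhpd, bjjo
  Position 0: all 'b' => match
  Position 1: all 'j' => match
  Position 2: all 'j' => match
  Position 3: ('o', 'p', 'j', 'o') => mismatch, stop
LCP = "bjj" (length 3)

3


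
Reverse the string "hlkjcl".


Input: hlkjcl
Reading characters right to left:
  Position 5: 'l'
  Position 4: 'c'
  Position 3: 'j'
  Position 2: 'k'
  Position 1: 'l'
  Position 0: 'h'
Reversed: lcjklh

lcjklh


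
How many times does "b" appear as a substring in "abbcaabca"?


Searching for "b" in "abbcaabca"
Scanning each position:
  Position 0: "a" => no
  Position 1: "b" => MATCH
  Position 2: "b" => MATCH
  Position 3: "c" => no
  Position 4: "a" => no
  Position 5: "a" => no
  Position 6: "b" => MATCH
  Position 7: "c" => no
  Position 8: "a" => no
Total occurrences: 3

3


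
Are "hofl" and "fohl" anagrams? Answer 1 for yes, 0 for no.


Strings: "hofl", "fohl"
Sorted first:  fhlo
Sorted second: fhlo
Sorted forms match => anagrams

1


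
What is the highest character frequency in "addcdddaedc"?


Input: addcdddaedc
Character counts:
  'a': 2
  'c': 2
  'd': 6
  'e': 1
Maximum frequency: 6

6


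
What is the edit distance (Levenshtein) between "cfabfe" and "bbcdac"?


Computing edit distance: "cfabfe" -> "bbcdac"
DP table:
           b    b    c    d    a    c
      0    1    2    3    4    5    6
  c   1    1    2    2    3    4    5
  f   2    2    2    3    3    4    5
  a   3    3    3    3    4    3    4
  b   4    3    3    4    4    4    4
  f   5    4    4    4    5    5    5
  e   6    5    5    5    5    6    6
Edit distance = dp[6][6] = 6

6


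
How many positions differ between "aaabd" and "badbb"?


Comparing "aaabd" and "badbb" position by position:
  Position 0: 'a' vs 'b' => DIFFER
  Position 1: 'a' vs 'a' => same
  Position 2: 'a' vs 'd' => DIFFER
  Position 3: 'b' vs 'b' => same
  Position 4: 'd' vs 'b' => DIFFER
Positions that differ: 3

3


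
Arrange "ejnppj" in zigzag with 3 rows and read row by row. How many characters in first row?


Zigzag "ejnppj" into 3 rows:
Placing characters:
  'e' => row 0
  'j' => row 1
  'n' => row 2
  'p' => row 1
  'p' => row 0
  'j' => row 1
Rows:
  Row 0: "ep"
  Row 1: "jpj"
  Row 2: "n"
First row length: 2

2


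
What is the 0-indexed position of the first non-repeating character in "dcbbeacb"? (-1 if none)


Input: dcbbeacb
Character frequencies:
  'a': 1
  'b': 3
  'c': 2
  'd': 1
  'e': 1
Scanning left to right for freq == 1:
  Position 0 ('d'): unique! => answer = 0

0


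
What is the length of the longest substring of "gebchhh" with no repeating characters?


Input: "gebchhh"
Sliding window (track last position of each char):
  Position 0 ('g'): window [0,0] length 1 -- new best
  Position 1 ('e'): window [0,1] length 2 -- new best
  Position 2 ('b'): window [0,2] length 3 -- new best
  Position 3 ('c'): window [0,3] length 4 -- new best
  Position 4 ('h'): window [0,4] length 5 -- new best
  Position 5 ('h'): repeat (last at 4), move window start to 5
  Position 5 ('h'): window [5,5] length 1
  Position 6 ('h'): repeat (last at 5), move window start to 6
  Position 6 ('h'): window [6,6] length 1
Longest substring with no repeats: "gebch" with length 5

5
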